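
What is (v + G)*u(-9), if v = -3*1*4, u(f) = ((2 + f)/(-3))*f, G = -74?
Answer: 1806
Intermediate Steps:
u(f) = f*(-2/3 - f/3) (u(f) = ((2 + f)*(-1/3))*f = (-2/3 - f/3)*f = f*(-2/3 - f/3))
v = -12 (v = -3*4 = -12)
(v + G)*u(-9) = (-12 - 74)*(-1/3*(-9)*(2 - 9)) = -(-86)*(-9)*(-7)/3 = -86*(-21) = 1806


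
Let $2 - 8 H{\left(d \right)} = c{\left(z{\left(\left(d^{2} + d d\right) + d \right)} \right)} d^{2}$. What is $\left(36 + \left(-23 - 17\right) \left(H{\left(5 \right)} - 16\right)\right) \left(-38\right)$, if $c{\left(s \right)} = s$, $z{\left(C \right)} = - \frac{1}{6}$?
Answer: $- \frac{73549}{3} \approx -24516.0$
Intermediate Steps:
$z{\left(C \right)} = - \frac{1}{6}$ ($z{\left(C \right)} = \left(-1\right) \frac{1}{6} = - \frac{1}{6}$)
$H{\left(d \right)} = \frac{1}{4} + \frac{d^{2}}{48}$ ($H{\left(d \right)} = \frac{1}{4} - \frac{\left(- \frac{1}{6}\right) d^{2}}{8} = \frac{1}{4} + \frac{d^{2}}{48}$)
$\left(36 + \left(-23 - 17\right) \left(H{\left(5 \right)} - 16\right)\right) \left(-38\right) = \left(36 + \left(-23 - 17\right) \left(\left(\frac{1}{4} + \frac{5^{2}}{48}\right) - 16\right)\right) \left(-38\right) = \left(36 - 40 \left(\left(\frac{1}{4} + \frac{1}{48} \cdot 25\right) - 16\right)\right) \left(-38\right) = \left(36 - 40 \left(\left(\frac{1}{4} + \frac{25}{48}\right) - 16\right)\right) \left(-38\right) = \left(36 - 40 \left(\frac{37}{48} - 16\right)\right) \left(-38\right) = \left(36 - - \frac{3655}{6}\right) \left(-38\right) = \left(36 + \frac{3655}{6}\right) \left(-38\right) = \frac{3871}{6} \left(-38\right) = - \frac{73549}{3}$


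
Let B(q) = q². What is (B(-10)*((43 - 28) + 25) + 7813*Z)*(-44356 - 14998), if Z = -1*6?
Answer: 2544980812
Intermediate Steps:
Z = -6
(B(-10)*((43 - 28) + 25) + 7813*Z)*(-44356 - 14998) = ((-10)²*((43 - 28) + 25) + 7813*(-6))*(-44356 - 14998) = (100*(15 + 25) - 46878)*(-59354) = (100*40 - 46878)*(-59354) = (4000 - 46878)*(-59354) = -42878*(-59354) = 2544980812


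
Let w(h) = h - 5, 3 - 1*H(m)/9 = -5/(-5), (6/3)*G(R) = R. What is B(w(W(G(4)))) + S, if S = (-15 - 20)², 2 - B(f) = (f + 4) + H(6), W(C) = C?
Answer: 1208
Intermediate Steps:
G(R) = R/2
H(m) = 18 (H(m) = 27 - (-45)/(-5) = 27 - (-45)*(-1)/5 = 27 - 9*1 = 27 - 9 = 18)
w(h) = -5 + h
B(f) = -20 - f (B(f) = 2 - ((f + 4) + 18) = 2 - ((4 + f) + 18) = 2 - (22 + f) = 2 + (-22 - f) = -20 - f)
S = 1225 (S = (-35)² = 1225)
B(w(W(G(4)))) + S = (-20 - (-5 + (½)*4)) + 1225 = (-20 - (-5 + 2)) + 1225 = (-20 - 1*(-3)) + 1225 = (-20 + 3) + 1225 = -17 + 1225 = 1208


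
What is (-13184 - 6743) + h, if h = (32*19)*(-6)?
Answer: -23575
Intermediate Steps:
h = -3648 (h = 608*(-6) = -3648)
(-13184 - 6743) + h = (-13184 - 6743) - 3648 = -19927 - 3648 = -23575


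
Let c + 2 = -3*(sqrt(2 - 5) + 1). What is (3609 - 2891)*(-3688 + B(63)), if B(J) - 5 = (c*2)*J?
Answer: -3096734 - 271404*I*sqrt(3) ≈ -3.0967e+6 - 4.7009e+5*I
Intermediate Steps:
c = -5 - 3*I*sqrt(3) (c = -2 - 3*(sqrt(2 - 5) + 1) = -2 - 3*(sqrt(-3) + 1) = -2 - 3*(I*sqrt(3) + 1) = -2 - 3*(1 + I*sqrt(3)) = -2 + (-3 - 3*I*sqrt(3)) = -5 - 3*I*sqrt(3) ≈ -5.0 - 5.1962*I)
B(J) = 5 + J*(-10 - 6*I*sqrt(3)) (B(J) = 5 + ((-5 - 3*I*sqrt(3))*2)*J = 5 + (-10 - 6*I*sqrt(3))*J = 5 + J*(-10 - 6*I*sqrt(3)))
(3609 - 2891)*(-3688 + B(63)) = (3609 - 2891)*(-3688 + (5 - 2*63*(5 + 3*I*sqrt(3)))) = 718*(-3688 + (5 + (-630 - 378*I*sqrt(3)))) = 718*(-3688 + (-625 - 378*I*sqrt(3))) = 718*(-4313 - 378*I*sqrt(3)) = -3096734 - 271404*I*sqrt(3)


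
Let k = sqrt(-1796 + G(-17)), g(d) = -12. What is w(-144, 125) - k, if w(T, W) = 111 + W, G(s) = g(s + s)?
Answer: 236 - 4*I*sqrt(113) ≈ 236.0 - 42.521*I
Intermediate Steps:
G(s) = -12
k = 4*I*sqrt(113) (k = sqrt(-1796 - 12) = sqrt(-1808) = 4*I*sqrt(113) ≈ 42.521*I)
w(-144, 125) - k = (111 + 125) - 4*I*sqrt(113) = 236 - 4*I*sqrt(113)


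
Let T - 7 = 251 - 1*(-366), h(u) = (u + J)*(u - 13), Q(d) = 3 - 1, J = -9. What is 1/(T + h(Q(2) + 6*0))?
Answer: 1/701 ≈ 0.0014265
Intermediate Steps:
Q(d) = 2
h(u) = (-13 + u)*(-9 + u) (h(u) = (u - 9)*(u - 13) = (-9 + u)*(-13 + u) = (-13 + u)*(-9 + u))
T = 624 (T = 7 + (251 - 1*(-366)) = 7 + (251 + 366) = 7 + 617 = 624)
1/(T + h(Q(2) + 6*0)) = 1/(624 + (117 + (2 + 6*0)² - 22*(2 + 6*0))) = 1/(624 + (117 + (2 + 0)² - 22*(2 + 0))) = 1/(624 + (117 + 2² - 22*2)) = 1/(624 + (117 + 4 - 44)) = 1/(624 + 77) = 1/701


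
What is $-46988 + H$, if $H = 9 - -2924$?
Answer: $-44055$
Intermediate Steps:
$H = 2933$ ($H = 9 + 2924 = 2933$)
$-46988 + H = -46988 + 2933 = -44055$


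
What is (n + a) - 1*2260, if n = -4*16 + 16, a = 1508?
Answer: -800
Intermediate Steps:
n = -48 (n = -64 + 16 = -48)
(n + a) - 1*2260 = (-48 + 1508) - 1*2260 = 1460 - 2260 = -800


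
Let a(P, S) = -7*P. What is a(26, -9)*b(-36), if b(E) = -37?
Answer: 6734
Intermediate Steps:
a(26, -9)*b(-36) = -7*26*(-37) = -182*(-37) = 6734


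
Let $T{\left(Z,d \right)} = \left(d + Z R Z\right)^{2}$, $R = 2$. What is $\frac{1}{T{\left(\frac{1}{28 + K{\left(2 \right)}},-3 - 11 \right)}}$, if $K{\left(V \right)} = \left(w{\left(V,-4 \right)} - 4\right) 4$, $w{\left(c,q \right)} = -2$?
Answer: $\frac{64}{12321} \approx 0.0051944$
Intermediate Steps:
$K{\left(V \right)} = -24$ ($K{\left(V \right)} = \left(-2 - 4\right) 4 = \left(-6\right) 4 = -24$)
$T{\left(Z,d \right)} = \left(d + 2 Z^{2}\right)^{2}$ ($T{\left(Z,d \right)} = \left(d + Z 2 Z\right)^{2} = \left(d + 2 Z Z\right)^{2} = \left(d + 2 Z^{2}\right)^{2}$)
$\frac{1}{T{\left(\frac{1}{28 + K{\left(2 \right)}},-3 - 11 \right)}} = \frac{1}{\left(\left(-3 - 11\right) + 2 \left(\frac{1}{28 - 24}\right)^{2}\right)^{2}} = \frac{1}{\left(-14 + 2 \left(\frac{1}{4}\right)^{2}\right)^{2}} = \frac{1}{\left(-14 + \frac{2}{16}\right)^{2}} = \frac{1}{\left(-14 + 2 \cdot \frac{1}{16}\right)^{2}} = \frac{1}{\left(-14 + \frac{1}{8}\right)^{2}} = \frac{1}{\left(- \frac{111}{8}\right)^{2}} = \frac{1}{\frac{12321}{64}} = \frac{64}{12321}$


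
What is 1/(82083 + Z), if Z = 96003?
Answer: 1/178086 ≈ 5.6153e-6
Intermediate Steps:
1/(82083 + Z) = 1/(82083 + 96003) = 1/178086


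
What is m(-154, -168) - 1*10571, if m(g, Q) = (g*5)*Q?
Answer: 118789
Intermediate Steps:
m(g, Q) = 5*Q*g (m(g, Q) = (5*g)*Q = 5*Q*g)
m(-154, -168) - 1*10571 = 5*(-168)*(-154) - 1*10571 = 129360 - 10571 = 118789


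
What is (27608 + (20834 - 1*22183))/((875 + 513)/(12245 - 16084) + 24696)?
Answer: 100808301/94806556 ≈ 1.0633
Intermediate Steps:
(27608 + (20834 - 1*22183))/((875 + 513)/(12245 - 16084) + 24696) = (27608 + (20834 - 22183))/(1388/(-3839) + 24696) = (27608 - 1349)/(1388*(-1/3839) + 24696) = 26259/(-1388/3839 + 24696) = 26259/(94806556/3839) = 26259*(3839/94806556) = 100808301/94806556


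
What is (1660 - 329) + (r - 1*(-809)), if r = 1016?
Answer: 3156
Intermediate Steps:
(1660 - 329) + (r - 1*(-809)) = (1660 - 329) + (1016 - 1*(-809)) = 1331 + (1016 + 809) = 1331 + 1825 = 3156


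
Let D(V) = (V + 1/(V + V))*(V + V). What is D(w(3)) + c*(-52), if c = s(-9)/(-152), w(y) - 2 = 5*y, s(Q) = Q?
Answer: 21885/38 ≈ 575.92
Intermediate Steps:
w(y) = 2 + 5*y
D(V) = 2*V*(V + 1/(2*V)) (D(V) = (V + 1/(2*V))*(2*V) = 2*V*(V + 1/(2*V)))
c = 9/152 (c = -9/(-152) = -9*(-1/152) = 9/152 ≈ 0.059211)
D(w(3)) + c*(-52) = (1 + 2*(2 + 5*3)²) + (9/152)*(-52) = (1 + 2*(2 + 15)²) - 117/38 = (1 + 2*17²) - 117/38 = (1 + 2*289) - 117/38 = (1 + 578) - 117/38 = 579 - 117/38 = 21885/38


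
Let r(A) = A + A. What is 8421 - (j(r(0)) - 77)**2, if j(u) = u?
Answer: 2492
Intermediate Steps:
r(A) = 2*A
8421 - (j(r(0)) - 77)**2 = 8421 - (2*0 - 77)**2 = 8421 - (0 - 77)**2 = 8421 - 1*(-77)**2 = 8421 - 1*5929 = 8421 - 5929 = 2492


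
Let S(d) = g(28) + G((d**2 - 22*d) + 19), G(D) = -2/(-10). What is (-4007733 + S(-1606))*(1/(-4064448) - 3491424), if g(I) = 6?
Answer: 142181234909595290101/10161120 ≈ 1.3993e+13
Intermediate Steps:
G(D) = 1/5 (G(D) = -2*(-1/10) = 1/5)
S(d) = 31/5 (S(d) = 6 + 1/5 = 31/5)
(-4007733 + S(-1606))*(1/(-4064448) - 3491424) = (-4007733 + 31/5)*(1/(-4064448) - 3491424) = -20038634*(-1/4064448 - 3491424)/5 = -20038634/5*(-14190711293953/4064448) = 142181234909595290101/10161120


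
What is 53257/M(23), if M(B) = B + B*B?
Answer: 53257/552 ≈ 96.480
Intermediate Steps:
M(B) = B + B**2
53257/M(23) = 53257/((23*(1 + 23))) = 53257/((23*24)) = 53257/552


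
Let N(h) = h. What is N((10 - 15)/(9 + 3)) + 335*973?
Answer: 3911455/12 ≈ 3.2595e+5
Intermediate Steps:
N((10 - 15)/(9 + 3)) + 335*973 = (10 - 15)/(9 + 3) + 335*973 = -5/12 + 325955 = 3911455/12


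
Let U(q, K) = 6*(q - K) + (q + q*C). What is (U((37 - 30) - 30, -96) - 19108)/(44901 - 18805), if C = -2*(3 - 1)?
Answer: -18601/26096 ≈ -0.71279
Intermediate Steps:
C = -4 (C = -2*2 = -4)
U(q, K) = -6*K + 3*q (U(q, K) = 6*(q - K) + (q + q*(-4)) = (-6*K + 6*q) + (q - 4*q) = (-6*K + 6*q) - 3*q = -6*K + 3*q)
(U((37 - 30) - 30, -96) - 19108)/(44901 - 18805) = ((-6*(-96) + 3*((37 - 30) - 30)) - 19108)/(44901 - 18805) = ((576 + 3*(7 - 30)) - 19108)/26096 = ((576 + 3*(-23)) - 19108)*(1/26096) = ((576 - 69) - 19108)*(1/26096) = (507 - 19108)*(1/26096) = -18601*1/26096 = -18601/26096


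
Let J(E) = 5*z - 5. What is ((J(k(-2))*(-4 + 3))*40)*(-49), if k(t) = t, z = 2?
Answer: 9800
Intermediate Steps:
J(E) = 5 (J(E) = 5*2 - 5 = 10 - 5 = 5)
((J(k(-2))*(-4 + 3))*40)*(-49) = ((5*(-4 + 3))*40)*(-49) = ((5*(-1))*40)*(-49) = -5*40*(-49) = -200*(-49) = 9800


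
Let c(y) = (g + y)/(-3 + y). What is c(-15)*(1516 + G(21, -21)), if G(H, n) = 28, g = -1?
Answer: 12352/9 ≈ 1372.4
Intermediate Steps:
c(y) = (-1 + y)/(-3 + y)
c(-15)*(1516 + G(21, -21)) = ((-1 - 15)/(-3 - 15))*(1516 + 28) = (-16/(-18))*1544 = -1/18*(-16)*1544 = (8/9)*1544 = 12352/9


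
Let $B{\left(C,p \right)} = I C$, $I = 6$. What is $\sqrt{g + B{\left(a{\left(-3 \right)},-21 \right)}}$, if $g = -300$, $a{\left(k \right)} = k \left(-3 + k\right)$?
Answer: $8 i \sqrt{3} \approx 13.856 i$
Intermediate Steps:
$B{\left(C,p \right)} = 6 C$
$\sqrt{g + B{\left(a{\left(-3 \right)},-21 \right)}} = \sqrt{-300 + 6 \left(- 3 \left(-3 - 3\right)\right)} = \sqrt{-300 + 6 \left(\left(-3\right) \left(-6\right)\right)} = \sqrt{-300 + 6 \cdot 18} = \sqrt{-300 + 108} = \sqrt{-192} = 8 i \sqrt{3}$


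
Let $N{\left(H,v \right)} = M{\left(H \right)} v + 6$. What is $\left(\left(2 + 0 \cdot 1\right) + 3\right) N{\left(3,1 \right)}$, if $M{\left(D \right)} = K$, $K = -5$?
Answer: $5$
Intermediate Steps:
$M{\left(D \right)} = -5$
$N{\left(H,v \right)} = 6 - 5 v$ ($N{\left(H,v \right)} = - 5 v + 6 = 6 - 5 v$)
$\left(\left(2 + 0 \cdot 1\right) + 3\right) N{\left(3,1 \right)} = \left(\left(2 + 0 \cdot 1\right) + 3\right) \left(6 - 5\right) = \left(\left(2 + 0\right) + 3\right) \left(6 - 5\right) = \left(2 + 3\right) 1 = 5 \cdot 1 = 5$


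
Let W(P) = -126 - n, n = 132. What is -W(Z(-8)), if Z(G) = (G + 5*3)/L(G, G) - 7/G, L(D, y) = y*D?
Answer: 258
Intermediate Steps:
L(D, y) = D*y
Z(G) = -7/G + (15 + G)/G² (Z(G) = (G + 5*3)/((G*G)) - 7/G = (G + 15)/(G²) - 7/G = (15 + G)/G² - 7/G = -7/G + (15 + G)/G²)
W(P) = -258 (W(P) = -126 - 1*132 = -126 - 132 = -258)
-W(Z(-8)) = -1*(-258) = 258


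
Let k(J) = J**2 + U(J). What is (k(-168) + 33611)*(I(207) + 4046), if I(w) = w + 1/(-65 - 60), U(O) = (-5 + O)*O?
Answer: 48324089976/125 ≈ 3.8659e+8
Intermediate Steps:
U(O) = O*(-5 + O)
k(J) = J**2 + J*(-5 + J)
I(w) = -1/125 + w (I(w) = w + 1/(-125) = w - 1/125 = -1/125 + w)
(k(-168) + 33611)*(I(207) + 4046) = (-168*(-5 + 2*(-168)) + 33611)*((-1/125 + 207) + 4046) = (-168*(-5 - 336) + 33611)*(25874/125 + 4046) = (-168*(-341) + 33611)*(531624/125) = (57288 + 33611)*(531624/125) = 90899*(531624/125) = 48324089976/125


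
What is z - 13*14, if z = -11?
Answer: -193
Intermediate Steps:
z - 13*14 = -11 - 13*14 = -11 - 182 = -193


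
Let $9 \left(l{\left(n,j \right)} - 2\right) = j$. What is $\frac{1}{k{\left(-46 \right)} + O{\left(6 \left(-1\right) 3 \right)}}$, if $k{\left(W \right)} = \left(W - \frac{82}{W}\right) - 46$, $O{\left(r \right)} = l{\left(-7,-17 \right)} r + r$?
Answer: $- \frac{23}{2535} \approx -0.009073$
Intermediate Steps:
$l{\left(n,j \right)} = 2 + \frac{j}{9}$
$O{\left(r \right)} = \frac{10 r}{9}$ ($O{\left(r \right)} = \left(2 + \frac{1}{9} \left(-17\right)\right) r + r = \left(2 - \frac{17}{9}\right) r + r = \frac{r}{9} + r = \frac{10 r}{9}$)
$k{\left(W \right)} = -46 + W - \frac{82}{W}$
$\frac{1}{k{\left(-46 \right)} + O{\left(6 \left(-1\right) 3 \right)}} = \frac{1}{\left(-46 - 46 - \frac{82}{-46}\right) + \frac{10 \cdot 6 \left(-1\right) 3}{9}} = \frac{1}{\left(-46 - 46 - - \frac{41}{23}\right) + \frac{10 \left(\left(-6\right) 3\right)}{9}} = \frac{1}{\left(-46 - 46 + \frac{41}{23}\right) + \frac{10}{9} \left(-18\right)} = \frac{1}{- \frac{2075}{23} - 20} = \frac{1}{- \frac{2535}{23}} = - \frac{23}{2535}$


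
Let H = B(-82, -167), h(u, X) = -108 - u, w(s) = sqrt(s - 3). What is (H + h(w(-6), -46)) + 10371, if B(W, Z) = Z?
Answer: 10096 - 3*I ≈ 10096.0 - 3.0*I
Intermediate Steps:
w(s) = sqrt(-3 + s)
H = -167
(H + h(w(-6), -46)) + 10371 = (-167 + (-108 - sqrt(-3 - 6))) + 10371 = (-167 + (-108 - sqrt(-9))) + 10371 = (-167 + (-108 - 3*I)) + 10371 = (-275 - 3*I) + 10371 = 10096 - 3*I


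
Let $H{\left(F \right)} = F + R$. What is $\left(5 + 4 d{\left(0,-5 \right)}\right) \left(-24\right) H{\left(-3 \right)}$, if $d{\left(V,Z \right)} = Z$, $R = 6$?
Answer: $1080$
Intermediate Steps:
$H{\left(F \right)} = 6 + F$ ($H{\left(F \right)} = F + 6 = 6 + F$)
$\left(5 + 4 d{\left(0,-5 \right)}\right) \left(-24\right) H{\left(-3 \right)} = \left(5 + 4 \left(-5\right)\right) \left(-24\right) \left(6 - 3\right) = \left(5 - 20\right) \left(-24\right) 3 = \left(-15\right) \left(-24\right) 3 = 360 \cdot 3 = 1080$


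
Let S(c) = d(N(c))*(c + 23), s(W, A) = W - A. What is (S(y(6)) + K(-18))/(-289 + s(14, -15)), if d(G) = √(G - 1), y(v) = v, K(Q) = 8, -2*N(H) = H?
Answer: -2/65 - 29*I/130 ≈ -0.030769 - 0.22308*I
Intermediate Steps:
N(H) = -H/2
d(G) = √(-1 + G)
S(c) = √(-1 - c/2)*(23 + c) (S(c) = √(-1 - c/2)*(c + 23) = √(-1 - c/2)*(23 + c))
(S(y(6)) + K(-18))/(-289 + s(14, -15)) = (√(-4 - 2*6)*(23/2 + (½)*6) + 8)/(-289 + (14 - 1*(-15))) = (√(-4 - 12)*(23/2 + 3) + 8)/(-289 + (14 + 15)) = (√(-16)*(29/2) + 8)/(-289 + 29) = ((4*I)*(29/2) + 8)/(-260) = (58*I + 8)*(-1/260) = (8 + 58*I)*(-1/260) = -2/65 - 29*I/130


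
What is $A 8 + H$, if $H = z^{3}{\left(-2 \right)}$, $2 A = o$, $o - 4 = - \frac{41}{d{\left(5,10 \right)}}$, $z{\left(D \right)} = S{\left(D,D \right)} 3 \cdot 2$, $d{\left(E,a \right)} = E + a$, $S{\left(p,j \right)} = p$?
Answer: $- \frac{25844}{15} \approx -1722.9$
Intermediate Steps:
$z{\left(D \right)} = 6 D$ ($z{\left(D \right)} = D 3 \cdot 2 = 3 D 2 = 6 D$)
$o = \frac{19}{15}$ ($o = 4 - \frac{41}{5 + 10} = 4 - \frac{41}{15} = \frac{19}{15} \approx 1.2667$)
$A = \frac{19}{30}$ ($A = \frac{1}{2} \cdot \frac{19}{15} = \frac{19}{30} \approx 0.63333$)
$H = -1728$ ($H = \left(6 \left(-2\right)\right)^{3} = \left(-12\right)^{3} = -1728$)
$A 8 + H = \frac{19}{30} \cdot 8 - 1728 = \frac{76}{15} - 1728 = - \frac{25844}{15}$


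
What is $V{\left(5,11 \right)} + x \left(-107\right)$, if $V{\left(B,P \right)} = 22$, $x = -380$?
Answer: $40682$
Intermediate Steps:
$V{\left(5,11 \right)} + x \left(-107\right) = 22 - -40660 = 22 + 40660 = 40682$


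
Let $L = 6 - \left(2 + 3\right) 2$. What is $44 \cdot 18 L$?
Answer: $-3168$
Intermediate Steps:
$L = -4$ ($L = 6 - 5 \cdot 2 = 6 - 10 = -4$)
$44 \cdot 18 L = 44 \cdot 18 \left(-4\right) = 792 \left(-4\right) = -3168$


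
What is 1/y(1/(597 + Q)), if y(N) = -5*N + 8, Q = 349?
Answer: 946/7563 ≈ 0.12508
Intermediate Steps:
y(N) = 8 - 5*N
1/y(1/(597 + Q)) = 1/(8 - 5/(597 + 349)) = 1/(8 - 5/946) = 1/(7563/946) = 946/7563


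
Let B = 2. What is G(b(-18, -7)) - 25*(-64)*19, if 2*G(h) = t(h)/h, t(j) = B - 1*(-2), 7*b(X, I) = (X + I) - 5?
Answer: 455993/15 ≈ 30400.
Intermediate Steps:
b(X, I) = -5/7 + I/7 + X/7 (b(X, I) = ((X + I) - 5)/7 = ((I + X) - 5)/7 = (-5 + I + X)/7 = -5/7 + I/7 + X/7)
t(j) = 4 (t(j) = 2 - 1*(-2) = 2 + 2 = 4)
G(h) = 2/h (G(h) = (4/h)/2 = 2/h)
G(b(-18, -7)) - 25*(-64)*19 = 2/(-5/7 + (⅐)*(-7) + (⅐)*(-18)) - 25*(-64)*19 = 2/(-5/7 - 1 - 18/7) - (-1600)*19 = 2/(-30/7) - 1*(-30400) = 2*(-7/30) + 30400 = -7/15 + 30400 = 455993/15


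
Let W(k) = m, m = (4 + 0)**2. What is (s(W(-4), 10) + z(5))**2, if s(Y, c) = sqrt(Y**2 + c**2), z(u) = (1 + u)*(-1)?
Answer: 392 - 24*sqrt(89) ≈ 165.58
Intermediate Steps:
z(u) = -1 - u
m = 16 (m = 4**2 = 16)
W(k) = 16
(s(W(-4), 10) + z(5))**2 = (sqrt(16**2 + 10**2) + (-1 - 1*5))**2 = (sqrt(256 + 100) + (-1 - 5))**2 = (sqrt(356) - 6)**2 = (2*sqrt(89) - 6)**2 = (-6 + 2*sqrt(89))**2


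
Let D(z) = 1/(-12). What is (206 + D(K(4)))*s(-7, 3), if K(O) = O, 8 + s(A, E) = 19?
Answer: 27181/12 ≈ 2265.1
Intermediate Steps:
s(A, E) = 11 (s(A, E) = -8 + 19 = 11)
D(z) = -1/12
(206 + D(K(4)))*s(-7, 3) = (206 - 1/12)*11 = (2471/12)*11 = 27181/12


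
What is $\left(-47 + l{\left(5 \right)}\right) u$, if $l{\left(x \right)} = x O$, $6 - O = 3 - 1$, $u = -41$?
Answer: $1107$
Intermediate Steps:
$O = 4$ ($O = 6 - \left(3 - 1\right) = 6 - 2 = 4$)
$l{\left(x \right)} = 4 x$ ($l{\left(x \right)} = x 4 = 4 x$)
$\left(-47 + l{\left(5 \right)}\right) u = \left(-47 + 4 \cdot 5\right) \left(-41\right) = \left(-47 + 20\right) \left(-41\right) = \left(-27\right) \left(-41\right) = 1107$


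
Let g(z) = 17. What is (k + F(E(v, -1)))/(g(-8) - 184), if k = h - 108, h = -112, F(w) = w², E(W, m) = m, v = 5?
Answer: 219/167 ≈ 1.3114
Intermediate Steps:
k = -220 (k = -112 - 108 = -220)
(k + F(E(v, -1)))/(g(-8) - 184) = (-220 + (-1)²)/(17 - 184) = (-220 + 1)/(-167) = -1/167*(-219) = 219/167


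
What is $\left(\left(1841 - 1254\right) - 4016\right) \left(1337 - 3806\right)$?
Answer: $8466201$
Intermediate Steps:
$\left(\left(1841 - 1254\right) - 4016\right) \left(1337 - 3806\right) = \left(587 - 4016\right) \left(-2469\right) = \left(-3429\right) \left(-2469\right) = 8466201$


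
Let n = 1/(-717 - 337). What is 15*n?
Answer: -15/1054 ≈ -0.014232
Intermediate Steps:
n = -1/1054 (n = 1/(-1054) = -1/1054 ≈ -0.00094877)
15*n = 15*(-1/1054) = -15/1054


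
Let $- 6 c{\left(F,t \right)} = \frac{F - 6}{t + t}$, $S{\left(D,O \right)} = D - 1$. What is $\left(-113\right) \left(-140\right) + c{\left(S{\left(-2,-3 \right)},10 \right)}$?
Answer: $\frac{632803}{40} \approx 15820.0$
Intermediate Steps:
$S{\left(D,O \right)} = -1 + D$
$c{\left(F,t \right)} = - \frac{-6 + F}{12 t}$ ($c{\left(F,t \right)} = - \frac{\left(F - 6\right) \frac{1}{t + t}}{6} = - \frac{\left(-6 + F\right) \frac{1}{2 t}}{6} = - \frac{\frac{1}{2} \frac{1}{t} \left(-6 + F\right)}{6} = - \frac{-6 + F}{12 t}$)
$\left(-113\right) \left(-140\right) + c{\left(S{\left(-2,-3 \right)},10 \right)} = \left(-113\right) \left(-140\right) + \frac{6 - \left(-1 - 2\right)}{12 \cdot 10} = 15820 + \frac{1}{12} \cdot \frac{1}{10} \left(6 - -3\right) = 15820 + \frac{1}{12} \cdot \frac{1}{10} \left(6 + 3\right) = 15820 + \frac{1}{12} \cdot \frac{1}{10} \cdot 9 = 15820 + \frac{3}{40} = \frac{632803}{40}$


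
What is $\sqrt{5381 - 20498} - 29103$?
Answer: $-29103 + i \sqrt{15117} \approx -29103.0 + 122.95 i$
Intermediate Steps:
$\sqrt{5381 - 20498} - 29103 = \sqrt{-15117} - 29103 = i \sqrt{15117} - 29103 = -29103 + i \sqrt{15117}$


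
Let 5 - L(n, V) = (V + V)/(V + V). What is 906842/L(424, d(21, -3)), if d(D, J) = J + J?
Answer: 453421/2 ≈ 2.2671e+5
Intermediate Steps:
d(D, J) = 2*J
L(n, V) = 4 (L(n, V) = 5 - (V + V)/(V + V) = 5 - 2*V/(2*V) = 5 - 2*V*1/(2*V) = 5 - 1*1 = 5 - 1 = 4)
906842/L(424, d(21, -3)) = 906842/4 = 906842*(¼) = 453421/2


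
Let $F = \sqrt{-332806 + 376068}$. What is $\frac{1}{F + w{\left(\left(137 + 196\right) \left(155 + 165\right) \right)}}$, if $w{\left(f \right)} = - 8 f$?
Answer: $- \frac{426240}{363361053569} - \frac{\sqrt{43262}}{726722107138} \approx -1.1733 \cdot 10^{-6}$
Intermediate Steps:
$F = \sqrt{43262} \approx 208.0$
$\frac{1}{F + w{\left(\left(137 + 196\right) \left(155 + 165\right) \right)}} = \frac{1}{\sqrt{43262} - 8 \left(137 + 196\right) \left(155 + 165\right)} = \frac{1}{\sqrt{43262} - 8 \cdot 333 \cdot 320} = \frac{1}{\sqrt{43262} - 852480} = \frac{1}{-852480 + \sqrt{43262}}$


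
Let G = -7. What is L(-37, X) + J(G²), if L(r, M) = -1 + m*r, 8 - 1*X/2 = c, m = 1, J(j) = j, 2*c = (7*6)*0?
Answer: 11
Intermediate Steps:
c = 0 (c = ((7*6)*0)/2 = (42*0)/2 = (½)*0 = 0)
X = 16 (X = 16 - 2*0 = 16 + 0 = 16)
L(r, M) = -1 + r (L(r, M) = -1 + 1*r = -1 + r)
L(-37, X) + J(G²) = (-1 - 37) + (-7)² = -38 + 49 = 11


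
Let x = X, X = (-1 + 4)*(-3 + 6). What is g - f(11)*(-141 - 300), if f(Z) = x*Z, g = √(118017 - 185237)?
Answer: 43659 + 2*I*√16805 ≈ 43659.0 + 259.27*I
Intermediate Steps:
X = 9 (X = 3*3 = 9)
x = 9
g = 2*I*√16805 (g = √(-67220) = 2*I*√16805 ≈ 259.27*I)
f(Z) = 9*Z
g - f(11)*(-141 - 300) = 2*I*√16805 - 9*11*(-141 - 300) = 2*I*√16805 - 99*(-441) = 2*I*√16805 - 1*(-43659) = 2*I*√16805 + 43659 = 43659 + 2*I*√16805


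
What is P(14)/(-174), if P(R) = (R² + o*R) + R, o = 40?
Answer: -385/87 ≈ -4.4253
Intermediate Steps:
P(R) = R² + 41*R (P(R) = (R² + 40*R) + R = R² + 41*R)
P(14)/(-174) = (14*(41 + 14))/(-174) = (14*55)*(-1/174) = 770*(-1/174) = -385/87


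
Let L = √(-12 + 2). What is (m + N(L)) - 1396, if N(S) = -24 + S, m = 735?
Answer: -685 + I*√10 ≈ -685.0 + 3.1623*I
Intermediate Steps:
L = I*√10 (L = √(-10) = I*√10 ≈ 3.1623*I)
(m + N(L)) - 1396 = (735 + (-24 + I*√10)) - 1396 = (711 + I*√10) - 1396 = -685 + I*√10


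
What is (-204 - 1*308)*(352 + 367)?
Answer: -368128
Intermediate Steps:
(-204 - 1*308)*(352 + 367) = (-204 - 308)*719 = -512*719 = -368128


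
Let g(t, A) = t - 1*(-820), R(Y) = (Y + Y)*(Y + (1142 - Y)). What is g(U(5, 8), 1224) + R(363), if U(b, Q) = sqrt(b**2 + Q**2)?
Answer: 829912 + sqrt(89) ≈ 8.2992e+5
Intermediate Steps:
R(Y) = 2284*Y (R(Y) = (2*Y)*1142 = 2284*Y)
U(b, Q) = sqrt(Q**2 + b**2)
g(t, A) = 820 + t (g(t, A) = t + 820 = 820 + t)
g(U(5, 8), 1224) + R(363) = (820 + sqrt(8**2 + 5**2)) + 2284*363 = (820 + sqrt(64 + 25)) + 829092 = (820 + sqrt(89)) + 829092 = 829912 + sqrt(89)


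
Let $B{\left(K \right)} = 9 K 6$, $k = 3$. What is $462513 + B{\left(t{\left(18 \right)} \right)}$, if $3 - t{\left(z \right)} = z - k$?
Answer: $461865$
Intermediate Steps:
$t{\left(z \right)} = 6 - z$ ($t{\left(z \right)} = 3 - \left(z - 3\right) = 3 - \left(-3 + z\right) = 6 - z$)
$B{\left(K \right)} = 54 K$
$462513 + B{\left(t{\left(18 \right)} \right)} = 462513 + 54 \left(6 - 18\right) = 462513 + 54 \left(-12\right) = 462513 - 648 = 461865$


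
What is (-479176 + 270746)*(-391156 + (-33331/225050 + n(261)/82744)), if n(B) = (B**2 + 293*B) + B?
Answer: 75909123866098928451/931076860 ≈ 8.1528e+10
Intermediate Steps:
n(B) = B**2 + 294*B
(-479176 + 270746)*(-391156 + (-33331/225050 + n(261)/82744)) = (-479176 + 270746)*(-391156 + (-33331/225050 + (261*(294 + 261))/82744)) = -208430*(-391156 + (-33331*1/225050 + (261*555)*(1/82744))) = -208430*(-391156 + (-33331/225050 + 144855*(1/82744))) = -208430*(-391156 + (-33331/225050 + 144855/82744)) = -208430*(-391156 + 14920838743/9310768600) = -208430*(-3641948081662857/9310768600) = 75909123866098928451/931076860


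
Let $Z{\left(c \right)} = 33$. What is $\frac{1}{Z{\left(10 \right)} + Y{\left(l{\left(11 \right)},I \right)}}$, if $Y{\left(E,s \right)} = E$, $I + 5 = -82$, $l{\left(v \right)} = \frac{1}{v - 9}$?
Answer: $\frac{2}{67} \approx 0.029851$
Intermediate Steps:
$l{\left(v \right)} = \frac{1}{-9 + v}$
$I = -87$ ($I = -5 - 82 = -87$)
$\frac{1}{Z{\left(10 \right)} + Y{\left(l{\left(11 \right)},I \right)}} = \frac{1}{33 + \frac{1}{-9 + 11}} = \frac{1}{33 + \frac{1}{2}} = \frac{1}{\frac{67}{2}} = \frac{2}{67}$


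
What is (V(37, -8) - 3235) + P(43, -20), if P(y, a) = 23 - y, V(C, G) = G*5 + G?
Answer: -3303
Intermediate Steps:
V(C, G) = 6*G (V(C, G) = 5*G + G = 6*G)
(V(37, -8) - 3235) + P(43, -20) = (6*(-8) - 3235) + (23 - 1*43) = (-48 - 3235) + (23 - 43) = -3283 - 20 = -3303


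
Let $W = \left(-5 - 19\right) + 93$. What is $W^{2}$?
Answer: $4761$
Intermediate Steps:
$W = 69$ ($W = -24 + 93 = 69$)
$W^{2} = 69^{2} = 4761$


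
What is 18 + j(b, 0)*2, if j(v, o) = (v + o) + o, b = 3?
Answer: 24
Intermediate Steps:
j(v, o) = v + 2*o (j(v, o) = (o + v) + o = v + 2*o)
18 + j(b, 0)*2 = 18 + (3 + 2*0)*2 = 18 + (3 + 0)*2 = 18 + 3*2 = 18 + 6 = 24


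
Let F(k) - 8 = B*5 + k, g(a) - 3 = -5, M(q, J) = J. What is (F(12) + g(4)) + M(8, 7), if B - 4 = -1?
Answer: 40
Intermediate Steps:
B = 3 (B = 4 - 1 = 3)
g(a) = -2 (g(a) = 3 - 5 = -2)
F(k) = 23 + k (F(k) = 8 + (3*5 + k) = 8 + (15 + k) = 23 + k)
(F(12) + g(4)) + M(8, 7) = ((23 + 12) - 2) + 7 = (35 - 2) + 7 = 33 + 7 = 40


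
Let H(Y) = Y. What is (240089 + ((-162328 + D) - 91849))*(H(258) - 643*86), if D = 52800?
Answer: -2130708480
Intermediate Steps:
(240089 + ((-162328 + D) - 91849))*(H(258) - 643*86) = (240089 + ((-162328 + 52800) - 91849))*(258 - 643*86) = (240089 + (-109528 - 91849))*(258 - 55298) = (240089 - 201377)*(-55040) = 38712*(-55040) = -2130708480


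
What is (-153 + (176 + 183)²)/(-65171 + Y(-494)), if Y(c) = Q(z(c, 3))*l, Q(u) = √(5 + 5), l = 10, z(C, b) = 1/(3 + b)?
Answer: -8389332488/4247258241 - 1287280*√10/4247258241 ≈ -1.9762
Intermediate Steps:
Q(u) = √10
Y(c) = 10*√10 (Y(c) = √10*10 = 10*√10)
(-153 + (176 + 183)²)/(-65171 + Y(-494)) = (-153 + (176 + 183)²)/(-65171 + 10*√10) = (-153 + 359²)/(-65171 + 10*√10) = (-153 + 128881)/(-65171 + 10*√10) = 128728/(-65171 + 10*√10)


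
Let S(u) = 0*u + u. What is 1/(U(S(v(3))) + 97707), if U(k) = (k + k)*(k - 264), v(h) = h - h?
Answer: 1/97707 ≈ 1.0235e-5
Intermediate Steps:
v(h) = 0
S(u) = u (S(u) = 0 + u = u)
U(k) = 2*k*(-264 + k) (U(k) = (2*k)*(-264 + k) = 2*k*(-264 + k))
1/(U(S(v(3))) + 97707) = 1/(2*0*(-264 + 0) + 97707) = 1/(2*0*(-264) + 97707) = 1/(0 + 97707) = 1/97707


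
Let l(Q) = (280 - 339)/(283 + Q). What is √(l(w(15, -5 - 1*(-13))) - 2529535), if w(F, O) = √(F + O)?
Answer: √(-715858464 - 2529535*√23)/√(283 + √23) ≈ 1590.5*I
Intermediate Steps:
l(Q) = -59/(283 + Q)
√(l(w(15, -5 - 1*(-13))) - 2529535) = √(-59/(283 + √(15 + (-5 - 1*(-13)))) - 2529535) = √(-59/(283 + √(15 + (-5 + 13))) - 2529535) = √(-59/(283 + √(15 + 8)) - 2529535) = √(-59/(283 + √23) - 2529535) = √(-2529535 - 59/(283 + √23))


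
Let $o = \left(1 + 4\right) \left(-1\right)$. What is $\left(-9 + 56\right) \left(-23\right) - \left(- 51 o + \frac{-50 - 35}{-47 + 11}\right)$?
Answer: $- \frac{48181}{36} \approx -1338.4$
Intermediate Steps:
$o = -5$ ($o = 5 \left(-1\right) = -5$)
$\left(-9 + 56\right) \left(-23\right) - \left(- 51 o + \frac{-50 - 35}{-47 + 11}\right) = \left(-9 + 56\right) \left(-23\right) - \left(\left(-51\right) \left(-5\right) + \frac{-50 - 35}{-47 + 11}\right) = 47 \left(-23\right) - \left(255 - \frac{85}{-36}\right) = -1081 - \left(255 - - \frac{85}{36}\right) = -1081 - \left(255 + \frac{85}{36}\right) = -1081 - \frac{9265}{36} = - \frac{48181}{36}$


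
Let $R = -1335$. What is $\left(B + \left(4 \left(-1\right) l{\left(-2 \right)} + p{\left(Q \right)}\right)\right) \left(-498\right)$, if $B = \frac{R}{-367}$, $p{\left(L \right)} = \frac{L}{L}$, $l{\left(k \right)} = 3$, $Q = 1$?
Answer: $\frac{1345596}{367} \approx 3666.5$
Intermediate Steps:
$p{\left(L \right)} = 1$
$B = \frac{1335}{367}$ ($B = - \frac{1335}{-367} = \left(-1335\right) \left(- \frac{1}{367}\right) = \frac{1335}{367} \approx 3.6376$)
$\left(B + \left(4 \left(-1\right) l{\left(-2 \right)} + p{\left(Q \right)}\right)\right) \left(-498\right) = \left(\frac{1335}{367} + \left(4 \left(-1\right) 3 + 1\right)\right) \left(-498\right) = \left(\frac{1335}{367} + \left(\left(-4\right) 3 + 1\right)\right) \left(-498\right) = \left(\frac{1335}{367} + \left(-12 + 1\right)\right) \left(-498\right) = \left(\frac{1335}{367} - 11\right) \left(-498\right) = \left(- \frac{2702}{367}\right) \left(-498\right) = \frac{1345596}{367}$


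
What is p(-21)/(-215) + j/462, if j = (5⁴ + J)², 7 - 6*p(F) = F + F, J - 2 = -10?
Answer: 13640727/16555 ≈ 823.96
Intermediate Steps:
J = -8 (J = 2 - 10 = -8)
p(F) = 7/6 - F/3 (p(F) = 7/6 - (F + F)/6 = 7/6 - F/3)
j = 380689 (j = (5⁴ - 8)² = (625 - 8)² = 617² = 380689)
p(-21)/(-215) + j/462 = (7/6 - ⅓*(-21))/(-215) + 380689/462 = (7/6 + 7)*(-1/215) + 380689*(1/462) = (49/6)*(-1/215) + 380689/462 = -49/1290 + 380689/462 = 13640727/16555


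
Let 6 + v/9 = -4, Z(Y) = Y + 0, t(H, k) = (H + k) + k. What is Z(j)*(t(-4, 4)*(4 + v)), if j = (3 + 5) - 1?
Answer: -2408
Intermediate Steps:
t(H, k) = H + 2*k
j = 7 (j = 8 - 1 = 7)
Z(Y) = Y
v = -90 (v = -54 + 9*(-4) = -54 - 36 = -90)
Z(j)*(t(-4, 4)*(4 + v)) = 7*((-4 + 2*4)*(4 - 90)) = 7*((-4 + 8)*(-86)) = 7*(4*(-86)) = 7*(-344) = -2408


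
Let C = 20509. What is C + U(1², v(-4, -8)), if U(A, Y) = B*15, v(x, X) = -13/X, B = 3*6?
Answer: 20779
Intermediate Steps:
B = 18
U(A, Y) = 270 (U(A, Y) = 18*15 = 270)
C + U(1², v(-4, -8)) = 20509 + 270 = 20779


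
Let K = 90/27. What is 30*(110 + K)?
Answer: 3400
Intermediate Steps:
K = 10/3 (K = 90*(1/27) = 10/3 ≈ 3.3333)
30*(110 + K) = 30*(110 + 10/3) = 30*(340/3) = 3400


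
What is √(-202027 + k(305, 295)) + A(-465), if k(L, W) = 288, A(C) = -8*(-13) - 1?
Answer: 103 + I*√201739 ≈ 103.0 + 449.15*I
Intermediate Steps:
A(C) = 103 (A(C) = 104 - 1 = 103)
√(-202027 + k(305, 295)) + A(-465) = √(-202027 + 288) + 103 = √(-201739) + 103 = I*√201739 + 103 = 103 + I*√201739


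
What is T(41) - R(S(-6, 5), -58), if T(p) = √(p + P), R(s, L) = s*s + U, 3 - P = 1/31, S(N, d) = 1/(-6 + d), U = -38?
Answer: 37 + √42253/31 ≈ 43.631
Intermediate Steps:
P = 92/31 (P = 3 - 1/31 = 92/31 ≈ 2.9677)
R(s, L) = -38 + s² (R(s, L) = s*s - 38 = s² - 38 = -38 + s²)
T(p) = √(92/31 + p) (T(p) = √(p + 92/31) = √(92/31 + p))
T(41) - R(S(-6, 5), -58) = √(2852 + 961*41)/31 - (-38 + (1/(-6 + 5))²) = √(2852 + 39401)/31 - (-38 + (1/(-1))²) = √42253/31 - (-38 + (-1)²) = √42253/31 - (-38 + 1) = √42253/31 - 1*(-37) = √42253/31 + 37 = 37 + √42253/31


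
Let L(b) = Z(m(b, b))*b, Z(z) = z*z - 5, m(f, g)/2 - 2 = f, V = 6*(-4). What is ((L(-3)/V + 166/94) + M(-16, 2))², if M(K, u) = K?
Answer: 29149201/141376 ≈ 206.18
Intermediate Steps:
V = -24
m(f, g) = 4 + 2*f
Z(z) = -5 + z² (Z(z) = z² - 5 = -5 + z²)
L(b) = b*(-5 + (4 + 2*b)²) (L(b) = (-5 + (4 + 2*b)²)*b = b*(-5 + (4 + 2*b)²))
((L(-3)/V + 166/94) + M(-16, 2))² = ((-3*(-5 + 4*(2 - 3)²)/(-24) + 166/94) - 16)² = ((-3*(-5 + 4*(-1)²)*(-1/24) + 166*(1/94)) - 16)² = ((-3*(-5 + 4*1)*(-1/24) + 83/47) - 16)² = ((-3*(-5 + 4)*(-1/24) + 83/47) - 16)² = ((-3*(-1)*(-1/24) + 83/47) - 16)² = ((3*(-1/24) + 83/47) - 16)² = ((-⅛ + 83/47) - 16)² = (617/376 - 16)² = (-5399/376)² = 29149201/141376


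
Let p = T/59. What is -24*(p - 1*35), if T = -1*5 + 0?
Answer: 49680/59 ≈ 842.03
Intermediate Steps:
T = -5 (T = -5 + 0 = -5)
p = -5/59 ≈ -0.084746
-24*(p - 1*35) = -24*(-5/59 - 1*35) = -24*(-5/59 - 35) = -24*(-2070/59) = 49680/59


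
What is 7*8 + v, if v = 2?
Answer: 58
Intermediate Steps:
7*8 + v = 7*8 + 2 = 56 + 2 = 58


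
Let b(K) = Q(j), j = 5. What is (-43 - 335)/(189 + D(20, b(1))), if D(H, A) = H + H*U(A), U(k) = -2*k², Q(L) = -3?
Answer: 378/151 ≈ 2.5033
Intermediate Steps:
b(K) = -3
D(H, A) = H - 2*H*A² (D(H, A) = H + H*(-2*A²) = H - 2*H*A²)
(-43 - 335)/(189 + D(20, b(1))) = (-43 - 335)/(189 + 20*(1 - 2*(-3)²)) = -378/(189 + 20*(1 - 2*9)) = -378/(189 + 20*(1 - 18)) = -378/(189 + 20*(-17)) = -378/(189 - 340) = -378/(-151) = -378*(-1/151) = 378/151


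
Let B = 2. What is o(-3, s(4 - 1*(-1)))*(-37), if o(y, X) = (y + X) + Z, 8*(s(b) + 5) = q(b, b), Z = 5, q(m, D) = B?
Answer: 407/4 ≈ 101.75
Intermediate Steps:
q(m, D) = 2
s(b) = -19/4 (s(b) = -5 + (⅛)*2 = -5 + ¼ = -19/4)
o(y, X) = 5 + X + y (o(y, X) = (y + X) + 5 = (X + y) + 5 = 5 + X + y)
o(-3, s(4 - 1*(-1)))*(-37) = (5 - 19/4 - 3)*(-37) = -11/4*(-37) = 407/4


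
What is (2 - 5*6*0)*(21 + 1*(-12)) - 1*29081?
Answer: -29063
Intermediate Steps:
(2 - 5*6*0)*(21 + 1*(-12)) - 1*29081 = (2 - 30*0)*(21 - 12) - 29081 = (2 + 0)*9 - 29081 = 2*9 - 29081 = 18 - 29081 = -29063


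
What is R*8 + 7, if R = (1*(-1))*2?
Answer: -9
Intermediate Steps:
R = -2 (R = -1*2 = -2)
R*8 + 7 = -2*8 + 7 = -16 + 7 = -9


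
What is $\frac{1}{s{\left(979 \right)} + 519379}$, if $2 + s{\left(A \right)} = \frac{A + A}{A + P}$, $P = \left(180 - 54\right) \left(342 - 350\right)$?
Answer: $\frac{29}{15059975} \approx 1.9256 \cdot 10^{-6}$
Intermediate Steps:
$P = -1008$ ($P = 126 \left(-8\right) = -1008$)
$s{\left(A \right)} = -2 + \frac{2 A}{-1008 + A}$ ($s{\left(A \right)} = -2 + \frac{A + A}{A - 1008} = -2 + \frac{2 A}{-1008 + A}$)
$\frac{1}{s{\left(979 \right)} + 519379} = \frac{1}{\frac{2016}{-1008 + 979} + 519379} = \frac{1}{\frac{2016}{-29} + 519379} = \frac{1}{2016 \left(- \frac{1}{29}\right) + 519379} = \frac{1}{- \frac{2016}{29} + 519379} = \frac{1}{\frac{15059975}{29}} = \frac{29}{15059975}$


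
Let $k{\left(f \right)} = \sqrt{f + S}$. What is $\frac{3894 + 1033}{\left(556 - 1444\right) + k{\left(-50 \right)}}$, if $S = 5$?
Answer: $- \frac{1458392}{262863} - \frac{4927 i \sqrt{5}}{262863} \approx -5.5481 - 0.041912 i$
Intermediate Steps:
$k{\left(f \right)} = \sqrt{5 + f}$ ($k{\left(f \right)} = \sqrt{f + 5} = \sqrt{5 + f}$)
$\frac{3894 + 1033}{\left(556 - 1444\right) + k{\left(-50 \right)}} = \frac{3894 + 1033}{\left(556 - 1444\right) + \sqrt{5 - 50}} = \frac{4927}{\left(556 - 1444\right) + \sqrt{-45}} = \frac{4927}{-888 + 3 i \sqrt{5}}$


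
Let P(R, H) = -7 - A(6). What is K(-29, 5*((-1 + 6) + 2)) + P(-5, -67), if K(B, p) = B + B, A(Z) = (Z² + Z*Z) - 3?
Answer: -134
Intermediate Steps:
A(Z) = -3 + 2*Z² (A(Z) = (Z² + Z²) - 3 = 2*Z² - 3 = -3 + 2*Z²)
P(R, H) = -76 (P(R, H) = -7 - (-3 + 2*6²) = -7 - (-3 + 2*36) = -7 - (-3 + 72) = -7 - 1*69 = -7 - 69 = -76)
K(B, p) = 2*B
K(-29, 5*((-1 + 6) + 2)) + P(-5, -67) = 2*(-29) - 76 = -58 - 76 = -134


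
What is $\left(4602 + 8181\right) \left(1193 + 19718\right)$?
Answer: $267305313$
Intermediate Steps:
$\left(4602 + 8181\right) \left(1193 + 19718\right) = 12783 \cdot 20911 = 267305313$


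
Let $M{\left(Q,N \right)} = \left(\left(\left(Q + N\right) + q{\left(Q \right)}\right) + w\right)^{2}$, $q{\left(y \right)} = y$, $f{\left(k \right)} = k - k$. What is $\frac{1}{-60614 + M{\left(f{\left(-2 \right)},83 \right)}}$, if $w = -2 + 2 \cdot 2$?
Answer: $- \frac{1}{53389} \approx -1.873 \cdot 10^{-5}$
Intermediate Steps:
$f{\left(k \right)} = 0$
$w = 2$ ($w = -2 + 4 = 2$)
$M{\left(Q,N \right)} = \left(2 + N + 2 Q\right)^{2}$ ($M{\left(Q,N \right)} = \left(\left(\left(Q + N\right) + Q\right) + 2\right)^{2} = \left(\left(\left(N + Q\right) + Q\right) + 2\right)^{2} = \left(\left(N + 2 Q\right) + 2\right)^{2} = \left(2 + N + 2 Q\right)^{2}$)
$\frac{1}{-60614 + M{\left(f{\left(-2 \right)},83 \right)}} = \frac{1}{-60614 + \left(2 + 83 + 2 \cdot 0\right)^{2}} = \frac{1}{-60614 + \left(2 + 83 + 0\right)^{2}} = \frac{1}{-60614 + 85^{2}} = \frac{1}{-60614 + 7225} = \frac{1}{-53389} = - \frac{1}{53389}$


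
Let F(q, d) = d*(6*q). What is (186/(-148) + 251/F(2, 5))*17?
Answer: 110449/2220 ≈ 49.752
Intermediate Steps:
F(q, d) = 6*d*q
(186/(-148) + 251/F(2, 5))*17 = (186/(-148) + 251/((6*5*2)))*17 = (186*(-1/148) + 251/60)*17 = (-93/74 + 251*(1/60))*17 = (-93/74 + 251/60)*17 = (6497/2220)*17 = 110449/2220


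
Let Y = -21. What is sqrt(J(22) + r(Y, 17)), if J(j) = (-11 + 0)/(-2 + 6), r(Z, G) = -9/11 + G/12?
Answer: I*sqrt(2343)/33 ≈ 1.4668*I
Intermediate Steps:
r(Z, G) = -9/11 + G/12 (r(Z, G) = -9*1/11 + G*(1/12) = -9/11 + G/12)
J(j) = -11/4
sqrt(J(22) + r(Y, 17)) = sqrt(-11/4 + (-9/11 + (1/12)*17)) = sqrt(-11/4 + (-9/11 + 17/12)) = sqrt(-11/4 + 79/132) = sqrt(-71/33) = I*sqrt(2343)/33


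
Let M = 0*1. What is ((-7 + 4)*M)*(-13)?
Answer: 0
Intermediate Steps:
M = 0
((-7 + 4)*M)*(-13) = ((-7 + 4)*0)*(-13) = -3*0*(-13) = 0*(-13) = 0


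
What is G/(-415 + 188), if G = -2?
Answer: 2/227 ≈ 0.0088106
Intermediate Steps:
G/(-415 + 188) = -2/(-415 + 188) = -2/(-227) = -1/227*(-2) = 2/227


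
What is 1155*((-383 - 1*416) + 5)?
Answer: -917070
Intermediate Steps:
1155*((-383 - 1*416) + 5) = 1155*((-383 - 416) + 5) = 1155*(-799 + 5) = 1155*(-794) = -917070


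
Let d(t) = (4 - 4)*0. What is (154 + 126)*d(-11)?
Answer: 0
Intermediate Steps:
d(t) = 0 (d(t) = 0*0 = 0)
(154 + 126)*d(-11) = (154 + 126)*0 = 280*0 = 0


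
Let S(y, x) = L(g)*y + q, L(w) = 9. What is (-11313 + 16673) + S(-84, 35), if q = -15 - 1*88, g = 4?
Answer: 4501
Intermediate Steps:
q = -103 (q = -15 - 88 = -103)
S(y, x) = -103 + 9*y (S(y, x) = 9*y - 103 = -103 + 9*y)
(-11313 + 16673) + S(-84, 35) = (-11313 + 16673) + (-103 + 9*(-84)) = 5360 + (-103 - 756) = 5360 - 859 = 4501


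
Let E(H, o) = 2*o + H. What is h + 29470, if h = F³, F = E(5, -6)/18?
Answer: 171868697/5832 ≈ 29470.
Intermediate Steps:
E(H, o) = H + 2*o
F = -7/18 (F = (5 + 2*(-6))/18 = (5 - 12)*(1/18) = -7*1/18 = -7/18 ≈ -0.38889)
h = -343/5832 (h = (-7/18)³ = -343/5832 ≈ -0.058813)
h + 29470 = -343/5832 + 29470 = 171868697/5832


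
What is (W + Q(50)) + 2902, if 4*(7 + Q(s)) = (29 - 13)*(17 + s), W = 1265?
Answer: 4428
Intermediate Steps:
Q(s) = 61 + 4*s (Q(s) = -7 + ((29 - 13)*(17 + s))/4 = -7 + (16*(17 + s))/4 = -7 + (272 + 16*s)/4 = -7 + (68 + 4*s) = 61 + 4*s)
(W + Q(50)) + 2902 = (1265 + (61 + 4*50)) + 2902 = (1265 + (61 + 200)) + 2902 = (1265 + 261) + 2902 = 1526 + 2902 = 4428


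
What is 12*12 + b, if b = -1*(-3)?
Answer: 147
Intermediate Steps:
b = 3
12*12 + b = 12*12 + 3 = 144 + 3 = 147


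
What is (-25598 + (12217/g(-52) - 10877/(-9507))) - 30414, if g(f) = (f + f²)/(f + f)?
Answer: -9129849865/161619 ≈ -56490.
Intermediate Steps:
g(f) = (f + f²)/(2*f) (g(f) = (f + f²)/((2*f)) = (f + f²)*(1/(2*f)) = (f + f²)/(2*f))
(-25598 + (12217/g(-52) - 10877/(-9507))) - 30414 = (-25598 + (12217/(½ + (½)*(-52)) - 10877/(-9507))) - 30414 = (-25598 + (12217/(½ - 26) - 10877*(-1/9507))) - 30414 = (-25598 + (12217/(-51/2) + 10877/9507)) - 30414 = (-25598 + (12217*(-2/51) + 10877/9507)) - 30414 = (-25598 + (-24434/51 + 10877/9507)) - 30414 = (-25598 - 77246437/161619) - 30414 = -4214369599/161619 - 30414 = -9129849865/161619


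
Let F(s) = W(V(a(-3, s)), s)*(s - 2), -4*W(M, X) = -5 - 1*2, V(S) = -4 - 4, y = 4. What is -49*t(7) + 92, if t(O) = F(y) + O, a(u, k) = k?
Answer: -845/2 ≈ -422.50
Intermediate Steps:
V(S) = -8
W(M, X) = 7/4 (W(M, X) = -(-5 - 1*2)/4 = -(-5 - 2)/4 = -1/4*(-7) = 7/4)
F(s) = -7/2 + 7*s/4 (F(s) = 7*(s - 2)/4 = 7*(-2 + s)/4 = -7/2 + 7*s/4)
t(O) = 7/2 + O (t(O) = (-7/2 + (7/4)*4) + O = (-7/2 + 7) + O = 7/2 + O)
-49*t(7) + 92 = -49*(7/2 + 7) + 92 = -49*21/2 + 92 = -1029/2 + 92 = -845/2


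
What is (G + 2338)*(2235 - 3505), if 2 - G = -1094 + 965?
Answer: -3135630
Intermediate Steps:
G = 131 (G = 2 - (-1094 + 965) = 2 - 1*(-129) = 2 + 129 = 131)
(G + 2338)*(2235 - 3505) = (131 + 2338)*(2235 - 3505) = 2469*(-1270) = -3135630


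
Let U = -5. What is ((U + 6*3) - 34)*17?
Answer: -357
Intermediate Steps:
((U + 6*3) - 34)*17 = ((-5 + 6*3) - 34)*17 = ((-5 + 18) - 34)*17 = (13 - 34)*17 = -21*17 = -357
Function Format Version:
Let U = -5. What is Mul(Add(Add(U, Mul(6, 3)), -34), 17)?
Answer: -357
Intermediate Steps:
Mul(Add(Add(U, Mul(6, 3)), -34), 17) = Mul(Add(Add(-5, Mul(6, 3)), -34), 17) = Mul(Add(Add(-5, 18), -34), 17) = Mul(Add(13, -34), 17) = Mul(-21, 17) = -357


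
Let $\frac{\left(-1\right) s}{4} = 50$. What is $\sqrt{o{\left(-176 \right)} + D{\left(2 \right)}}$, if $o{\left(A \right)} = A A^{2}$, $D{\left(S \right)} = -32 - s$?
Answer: $2 i \sqrt{1362902} \approx 2334.9 i$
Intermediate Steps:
$s = -200$ ($s = \left(-4\right) 50 = -200$)
$D{\left(S \right)} = 168$ ($D{\left(S \right)} = -32 - -200 = -32 + 200 = 168$)
$o{\left(A \right)} = A^{3}$
$\sqrt{o{\left(-176 \right)} + D{\left(2 \right)}} = \sqrt{\left(-176\right)^{3} + 168} = \sqrt{-5451776 + 168} = \sqrt{-5451608} = 2 i \sqrt{1362902}$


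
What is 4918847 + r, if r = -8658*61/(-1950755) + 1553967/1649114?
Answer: 15824020196192691107/3217017381070 ≈ 4.9188e+6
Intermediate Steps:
r = 3902368664817/3217017381070 (r = -528138*(-1/1950755) + 1553967*(1/1649114) = 528138/1950755 + 1553967/1649114 = 3902368664817/3217017381070 ≈ 1.2130)
4918847 + r = 4918847 + 3902368664817/3217017381070 = 15824020196192691107/3217017381070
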